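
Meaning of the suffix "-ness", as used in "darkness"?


Suffix: -ness
Example: darkness (dark + -ness)
Meaning = state of being


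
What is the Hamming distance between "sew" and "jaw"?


Comparing character by character (same length = 3):
  Pos 0: 's' vs 'j' !=
  Pos 1: 'e' vs 'a' !=
  Pos 2: 'w' vs 'w' =
Hamming distance = 2


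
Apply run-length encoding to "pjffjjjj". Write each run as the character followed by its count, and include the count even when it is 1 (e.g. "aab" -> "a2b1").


String: "pjffjjjj"
Scanning for consecutive runs:
  'p' x 1
  'j' x 1
  'f' x 2
  'j' x 4
RLE = "p1j1f2j4"


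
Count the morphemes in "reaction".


Word: "reaction"
Morphemes: re- / act / -ion
Each morpheme carries meaning
= 3 morphemes


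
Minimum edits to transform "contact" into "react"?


Word 1: "contact" (length 7)
Word 2: "react" (length 5)
One optimal edit sequence (insert/delete/substitute each cost 1):
  1. delete 'c'  (+1)
  2. delete 'o'  (+1)
  3. substitute 'n' -> 'r'  (+1)
  4. substitute 't' -> 'e'  (+1)
  5. keep 'a'
  6. keep 'c'
  7. keep 't'
Total edit operations: 4
Edit distance = 4


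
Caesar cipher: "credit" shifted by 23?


Word: "credit"
Shift: 23
Each letter → (letter + shift) mod 26:
  'c' (2) + 23 = 25 → 'z'
  'r' (17) + 23 = 14 → 'o'
  'e' (4) + 23 = 1 → 'b'
  'd' (3) + 23 = 0 → 'a'
  'i' (8) + 23 = 5 → 'f'
  't' (19) + 23 = 16 → 'q'
Result = "zobafq"


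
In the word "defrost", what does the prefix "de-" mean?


Prefix: de-
As in: defrost -> de- + frost
Meaning = remove / reverse


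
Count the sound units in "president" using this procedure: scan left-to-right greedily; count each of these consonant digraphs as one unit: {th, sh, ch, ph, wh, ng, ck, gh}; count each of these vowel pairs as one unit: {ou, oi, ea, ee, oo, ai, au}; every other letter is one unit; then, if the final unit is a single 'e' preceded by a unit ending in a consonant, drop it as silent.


Word: "president" (9 letters)
Left-to-right scan:
  (1) 'p' (letter)
  (2) 'r' (letter)
  (3) 'e' (letter)
  (4) 's' (letter)
  (5) 'i' (letter)
  (6) 'd' (letter)
  (7) 'e' (letter)
  (8) 'n' (letter)
  (9) 't' (letter)
Units from scan: 9
Sound units = 9 units


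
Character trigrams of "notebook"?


Word: "notebook" (length 8)
Number of trigrams = 8 - 3 + 1 = 6
  Position 0: "not"
  Position 1: "ote"
  Position 2: "teb"
  Position 3: "ebo"
  Position 4: "boo"
  Position 5: "ook"
Trigrams = "not", "ote", "teb", "ebo", "boo", "ook"


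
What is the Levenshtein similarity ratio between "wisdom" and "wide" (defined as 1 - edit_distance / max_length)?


Word 1: "wisdom" (length 6)
Word 2: "wide" (length 4)
One optimal edit sequence:
  1. keep 'w'
  2. keep 'i'
  3. delete 's'  (+1)
  4. keep 'd'
  5. delete 'o'  (+1)
  6. substitute 'm' -> 'e'  (+1)
Edit distance = 3
Max length = max(6, 4) = 6
Similarity = 1 - 3/6
= 0.5000


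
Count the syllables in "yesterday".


Word: "yesterday"
Syllable breakdown: yes-ter-day
Counting: 3 parts
= 3 syllables


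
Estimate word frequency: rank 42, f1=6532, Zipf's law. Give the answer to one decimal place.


Zipf's law: f(r) = f(1) / r
f(1) = 6532
f(42) = 6532 / 42
= 155.5 occurrences


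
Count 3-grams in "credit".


Word: "credit" (length 6)
Number of 3-grams = length - 3 + 1 = 6 - 3 + 1
= 4


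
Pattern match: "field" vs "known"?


Pattern of "field": [0, 1, 2, 3, 4]
Pattern of "known": [0, 1, 2, 3, 1]
Patterns do not match
Same pattern = No


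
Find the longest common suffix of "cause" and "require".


Word 1: "cause"
Word 2: "require"
Comparing from end:
  Pos -1: 'e' == 'e'
  Pos -2: 's' != 'r' (stop)
LCS = "e" (length 1)


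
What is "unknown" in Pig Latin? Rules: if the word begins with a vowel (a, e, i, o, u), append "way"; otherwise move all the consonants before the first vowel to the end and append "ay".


Word: "unknown"
Starts with vowel → add 'way'
Pig Latin = "unknownway"


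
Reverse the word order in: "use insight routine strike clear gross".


Original: "use insight routine strike clear gross"
Words (1..n): use | insight | routine | strike | clear | gross
Reversed (n..1): gross | clear | strike | routine | insight | use
Result = "gross clear strike routine insight use"


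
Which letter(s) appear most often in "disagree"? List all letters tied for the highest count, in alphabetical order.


Word: "disagree"
Letter counts:
  'a': 1
  'd': 1
  'e': 2
  'g': 1
  'i': 1
  'r': 1
  's': 1
Maximum count = 2
Most frequent = 'e' (2 times each)


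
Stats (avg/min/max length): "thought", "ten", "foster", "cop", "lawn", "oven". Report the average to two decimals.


Lengths: "thought"=7, "ten"=3, "foster"=6, "cop"=3, "lawn"=4, "oven"=4
Sum = 27, Count = 6
Average = 27/6 = 4.50
= avg=4.50, min=3, max=7


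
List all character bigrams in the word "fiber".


Word: "fiber" (length 5)
Number of bigrams = 5 - 2 + 1 = 4
  Position 0: "fi"
  Position 1: "ib"
  Position 2: "be"
  Position 3: "er"
Bigrams = "fi", "ib", "be", "er"


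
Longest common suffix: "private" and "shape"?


Word 1: "private"
Word 2: "shape"
Comparing from end:
  Pos -1: 'e' == 'e'
  Pos -2: 't' != 'p' (stop)
LCS = "e" (length 1)


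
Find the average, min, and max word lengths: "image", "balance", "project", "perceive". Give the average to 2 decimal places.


Lengths: "image"=5, "balance"=7, "project"=7, "perceive"=8
Sum = 27, Count = 4
Average = 27/4 = 6.75
= avg=6.75, min=5, max=8


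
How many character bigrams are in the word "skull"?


Word: "skull" (length 5)
Number of 2-grams = length - 2 + 1 = 5 - 2 + 1
= 4


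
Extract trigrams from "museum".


Word: "museum" (length 6)
Number of trigrams = 6 - 3 + 1 = 4
  Position 0: "mus"
  Position 1: "use"
  Position 2: "seu"
  Position 3: "eum"
Trigrams = "mus", "use", "seu", "eum"


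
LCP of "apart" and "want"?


Word 1: "apart"
Word 2: "want"
Comparing from start:
  Pos 0: 'a' != 'w' (stop)
LCP = "" (length 0)


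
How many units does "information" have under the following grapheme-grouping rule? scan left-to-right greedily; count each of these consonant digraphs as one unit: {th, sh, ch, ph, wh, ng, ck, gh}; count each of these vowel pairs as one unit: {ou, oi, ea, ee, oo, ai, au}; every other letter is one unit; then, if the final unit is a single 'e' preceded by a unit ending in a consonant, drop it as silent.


Word: "information" (11 letters)
Left-to-right scan:
  (1) 'i' (letter)
  (2) 'n' (letter)
  (3) 'f' (letter)
  (4) 'o' (letter)
  (5) 'r' (letter)
  (6) 'm' (letter)
  (7) 'a' (letter)
  (8) 't' (letter)
  (9) 'i' (letter)
  (10) 'o' (letter)
  (11) 'n' (letter)
Units from scan: 11
Sound units = 11 units


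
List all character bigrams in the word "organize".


Word: "organize" (length 8)
Number of bigrams = 8 - 2 + 1 = 7
  Position 0: "or"
  Position 1: "rg"
  Position 2: "ga"
  Position 3: "an"
  Position 4: "ni"
  Position 5: "iz"
  Position 6: "ze"
Bigrams = "or", "rg", "ga", "an", "ni", "iz", "ze"


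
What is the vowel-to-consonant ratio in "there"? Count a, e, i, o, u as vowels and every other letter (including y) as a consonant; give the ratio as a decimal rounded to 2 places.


Word: "there"
Vowels (a,e,i,o,u): 2
Consonants: 3
Ratio = 2/3
= 0.67


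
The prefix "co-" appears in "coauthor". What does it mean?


Prefix: co-
As in: coauthor -> co- + author
Meaning = together


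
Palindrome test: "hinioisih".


Word: "hinioisih"
Reversed: "hisioinih"
Forward == Backward? hinioisih != hisioinih
Palindrome = No


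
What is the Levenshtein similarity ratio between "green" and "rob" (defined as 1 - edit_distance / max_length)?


Word 1: "green" (length 5)
Word 2: "rob" (length 3)
One optimal edit sequence:
  1. delete 'g'  (+1)
  2. keep 'r'
  3. delete 'e'  (+1)
  4. substitute 'e' -> 'o'  (+1)
  5. substitute 'n' -> 'b'  (+1)
Edit distance = 4
Max length = max(5, 3) = 5
Similarity = 1 - 4/5
= 0.2000


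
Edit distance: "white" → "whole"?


Word 1: "white" (length 5)
Word 2: "whole" (length 5)
One optimal edit sequence (insert/delete/substitute each cost 1):
  1. keep 'w'
  2. keep 'h'
  3. substitute 'i' -> 'o'  (+1)
  4. substitute 't' -> 'l'  (+1)
  5. keep 'e'
Total edit operations: 2
Edit distance = 2


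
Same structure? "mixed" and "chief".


Pattern of "mixed": [0, 1, 2, 3, 4]
Pattern of "chief": [0, 1, 2, 3, 4]
Patterns match
Same pattern = Yes


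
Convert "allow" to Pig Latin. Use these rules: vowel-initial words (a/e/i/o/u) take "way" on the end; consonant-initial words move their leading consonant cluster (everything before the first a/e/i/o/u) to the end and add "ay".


Word: "allow"
Starts with vowel → add 'way'
Pig Latin = "allowway"


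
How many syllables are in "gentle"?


Word: "gentle"
Syllable breakdown: gen-tle
Counting: 2 parts
= 2 syllables


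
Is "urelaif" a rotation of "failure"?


Word: "failure", Candidate: "urelaif"
Method: check if candidate is substring of word+word
"failurefailure" contains "urelaif"? No
Is rotation = No


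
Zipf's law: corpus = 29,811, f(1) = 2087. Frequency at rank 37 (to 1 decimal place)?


Zipf's law: f(r) = f(1) / r
f(1) = 2087
f(37) = 2087 / 37
= 56.4 occurrences


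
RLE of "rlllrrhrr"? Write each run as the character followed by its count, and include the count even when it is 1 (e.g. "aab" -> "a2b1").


String: "rlllrrhrr"
Scanning for consecutive runs:
  'r' x 1
  'l' x 3
  'r' x 2
  'h' x 1
  'r' x 2
RLE = "r1l3r2h1r2"


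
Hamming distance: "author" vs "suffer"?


Comparing character by character (same length = 6):
  Pos 0: 'a' vs 's' !=
  Pos 1: 'u' vs 'u' =
  Pos 2: 't' vs 'f' !=
  Pos 3: 'h' vs 'f' !=
  Pos 4: 'o' vs 'e' !=
  Pos 5: 'r' vs 'r' =
Hamming distance = 4


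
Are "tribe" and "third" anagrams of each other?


Word 1: "tribe" → sorted: beirt
Word 2: "third" → sorted: dhirt
Same letters? beirt != dhirt
Anagram = No


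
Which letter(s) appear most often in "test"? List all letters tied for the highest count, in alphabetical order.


Word: "test"
Letter counts:
  'e': 1
  's': 1
  't': 2
Maximum count = 2
Most frequent = 't' (2 times each)


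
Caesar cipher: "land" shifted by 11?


Word: "land"
Shift: 11
Each letter → (letter + shift) mod 26:
  'l' (11) + 11 = 22 → 'w'
  'a' (0) + 11 = 11 → 'l'
  'n' (13) + 11 = 24 → 'y'
  'd' (3) + 11 = 14 → 'o'
Result = "wlyo"


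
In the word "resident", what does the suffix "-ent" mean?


Suffix: -ent
Example: resident = reside + -ent, with a spelling change
Meaning = one who / that which


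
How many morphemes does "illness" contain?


Word: "illness"
Morphemes: ill | -ness
Each morpheme carries meaning
= 2 morphemes


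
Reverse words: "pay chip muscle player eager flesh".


Original: "pay chip muscle player eager flesh"
Words (1..n): pay | chip | muscle | player | eager | flesh
Reversed (n..1): flesh | eager | player | muscle | chip | pay
Result = "flesh eager player muscle chip pay"


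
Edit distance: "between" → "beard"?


Word 1: "between" (length 7)
Word 2: "beard" (length 5)
One optimal edit sequence (insert/delete/substitute each cost 1):
  1. keep 'b'
  2. keep 'e'
  3. delete 't'  (+1)
  4. delete 'w'  (+1)
  5. substitute 'e' -> 'a'  (+1)
  6. substitute 'e' -> 'r'  (+1)
  7. substitute 'n' -> 'd'  (+1)
Total edit operations: 5
Edit distance = 5


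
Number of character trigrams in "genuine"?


Word: "genuine" (length 7)
Number of 3-grams = length - 3 + 1 = 7 - 3 + 1
= 5


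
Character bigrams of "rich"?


Word: "rich" (length 4)
Number of bigrams = 4 - 2 + 1 = 3
  Position 0: "ri"
  Position 1: "ic"
  Position 2: "ch"
Bigrams = "ri", "ic", "ch"


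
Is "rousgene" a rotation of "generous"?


Word: "generous", Candidate: "rousgene"
Method: check if candidate is substring of word+word
"generousgenerous" contains "rousgene"? Yes
Is rotation = Yes


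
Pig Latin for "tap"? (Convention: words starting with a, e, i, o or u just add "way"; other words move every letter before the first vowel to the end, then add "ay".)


Word: "tap"
Starts with consonant(s) → move to end, add 'ay'
Consonant cluster: "t"
Pig Latin = "aptay"


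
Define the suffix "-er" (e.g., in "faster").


Suffix: -er
As in: faster -> fast + -er
Meaning = one who / more


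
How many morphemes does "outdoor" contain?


Word: "outdoor"
Morphemes: out- + door
Each morpheme carries meaning
= 2 morphemes


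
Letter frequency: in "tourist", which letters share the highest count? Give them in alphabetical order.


Word: "tourist"
Letter counts:
  'i': 1
  'o': 1
  'r': 1
  's': 1
  't': 2
  'u': 1
Maximum count = 2
Most frequent = 't' (2 times each)


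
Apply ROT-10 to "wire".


Word: "wire"
Shift: 10
Each letter → (letter + shift) mod 26:
  'w' (22) + 10 = 6 → 'g'
  'i' (8) + 10 = 18 → 's'
  'r' (17) + 10 = 1 → 'b'
  'e' (4) + 10 = 14 → 'o'
Result = "gsbo"


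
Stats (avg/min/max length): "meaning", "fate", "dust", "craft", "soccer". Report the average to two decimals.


Lengths: "meaning"=7, "fate"=4, "dust"=4, "craft"=5, "soccer"=6
Sum = 26, Count = 5
Average = 26/5 = 5.20
= avg=5.20, min=4, max=7


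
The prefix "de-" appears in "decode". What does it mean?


Prefix: de-
Example: decode = de- + code
Meaning = remove / reverse


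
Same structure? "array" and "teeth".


Pattern of "array": [0, 1, 1, 0, 2]
Pattern of "teeth": [0, 1, 1, 0, 2]
Patterns match
Same pattern = Yes


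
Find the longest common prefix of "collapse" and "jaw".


Word 1: "collapse"
Word 2: "jaw"
Comparing from start:
  Pos 0: 'c' != 'j' (stop)
LCP = "" (length 0)


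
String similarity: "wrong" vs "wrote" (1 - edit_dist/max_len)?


Word 1: "wrong" (length 5)
Word 2: "wrote" (length 5)
One optimal edit sequence:
  1. keep 'w'
  2. keep 'r'
  3. keep 'o'
  4. substitute 'n' -> 't'  (+1)
  5. substitute 'g' -> 'e'  (+1)
Edit distance = 2
Max length = max(5, 5) = 5
Similarity = 1 - 2/5
= 0.6000


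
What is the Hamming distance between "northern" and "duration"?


Comparing character by character (same length = 8):
  Pos 0: 'n' vs 'd' !=
  Pos 1: 'o' vs 'u' !=
  Pos 2: 'r' vs 'r' =
  Pos 3: 't' vs 'a' !=
  Pos 4: 'h' vs 't' !=
  Pos 5: 'e' vs 'i' !=
  Pos 6: 'r' vs 'o' !=
  Pos 7: 'n' vs 'n' =
Hamming distance = 6


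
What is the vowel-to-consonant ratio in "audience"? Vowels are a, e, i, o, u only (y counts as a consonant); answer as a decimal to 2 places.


Word: "audience"
Vowels (a,e,i,o,u): 5
Consonants: 3
Ratio = 5/3
= 1.67


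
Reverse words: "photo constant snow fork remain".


Original: "photo constant snow fork remain"
Words (1..n): photo | constant | snow | fork | remain
Reversed (n..1): remain | fork | snow | constant | photo
Result = "remain fork snow constant photo"


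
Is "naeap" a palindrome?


Word: "naeap"
Reversed: "paean"
Forward == Backward? naeap != paean
Palindrome = No


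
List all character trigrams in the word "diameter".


Word: "diameter" (length 8)
Number of trigrams = 8 - 3 + 1 = 6
  Position 0: "dia"
  Position 1: "iam"
  Position 2: "ame"
  Position 3: "met"
  Position 4: "ete"
  Position 5: "ter"
Trigrams = "dia", "iam", "ame", "met", "ete", "ter"


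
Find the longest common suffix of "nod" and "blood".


Word 1: "nod"
Word 2: "blood"
Comparing from end:
  Pos -1: 'd' == 'd'
  Pos -2: 'o' == 'o'
  Pos -3: 'n' != 'o' (stop)
LCS = "od" (length 2)


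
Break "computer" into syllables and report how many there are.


Word: "computer"
Syllable breakdown: com-pu-ter
Counting: 3 parts
= 3 syllables


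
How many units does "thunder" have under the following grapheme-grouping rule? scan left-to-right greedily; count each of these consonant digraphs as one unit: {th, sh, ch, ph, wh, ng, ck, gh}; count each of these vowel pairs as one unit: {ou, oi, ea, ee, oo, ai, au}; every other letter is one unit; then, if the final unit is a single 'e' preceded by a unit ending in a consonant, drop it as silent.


Word: "thunder" (7 letters)
Left-to-right scan:
  1. 'th' (digraph)
  2. 'u' (letter)
  3. 'n' (letter)
  4. 'd' (letter)
  5. 'e' (letter)
  6. 'r' (letter)
Units from scan: 6
Sound units = 6 units


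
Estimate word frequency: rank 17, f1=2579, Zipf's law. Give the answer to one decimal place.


Zipf's law: f(r) = f(1) / r
f(1) = 2579
f(17) = 2579 / 17
= 151.7 occurrences


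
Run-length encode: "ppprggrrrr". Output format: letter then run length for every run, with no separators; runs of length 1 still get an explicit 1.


String: "ppprggrrrr"
Scanning for consecutive runs:
  'p' x 3
  'r' x 1
  'g' x 2
  'r' x 4
RLE = "p3r1g2r4"


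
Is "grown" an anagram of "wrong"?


Word 1: "wrong" → sorted: gnorw
Word 2: "grown" → sorted: gnorw
Same letters? gnorw == gnorw
Anagram = Yes


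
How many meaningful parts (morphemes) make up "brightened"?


Word: "brightened"
Morphemes: bright / -en / -ed
Each morpheme carries meaning
= 3 morphemes


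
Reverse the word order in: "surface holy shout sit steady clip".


Original: "surface holy shout sit steady clip"
Words (1..n): surface | holy | shout | sit | steady | clip
Reversed (n..1): clip | steady | sit | shout | holy | surface
Result = "clip steady sit shout holy surface"


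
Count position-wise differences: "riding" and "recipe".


Comparing character by character (same length = 6):
  Pos 0: 'r' vs 'r' =
  Pos 1: 'i' vs 'e' !=
  Pos 2: 'd' vs 'c' !=
  Pos 3: 'i' vs 'i' =
  Pos 4: 'n' vs 'p' !=
  Pos 5: 'g' vs 'e' !=
Hamming distance = 4


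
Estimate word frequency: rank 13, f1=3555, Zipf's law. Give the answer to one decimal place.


Zipf's law: f(r) = f(1) / r
f(1) = 3555
f(13) = 3555 / 13
= 273.5 occurrences


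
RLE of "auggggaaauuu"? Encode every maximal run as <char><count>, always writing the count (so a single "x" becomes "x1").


String: "auggggaaauuu"
Scanning for consecutive runs:
  'a' x 1
  'u' x 1
  'g' x 4
  'a' x 3
  'u' x 3
RLE = "a1u1g4a3u3"


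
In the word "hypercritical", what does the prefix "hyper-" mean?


Prefix: hyper-
Example: hypercritical (hyper- + critical)
Meaning = over / excessive


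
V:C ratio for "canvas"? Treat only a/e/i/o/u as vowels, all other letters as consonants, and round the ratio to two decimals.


Word: "canvas"
Vowels (a,e,i,o,u): 2
Consonants: 4
Ratio = 2/4
= 0.50


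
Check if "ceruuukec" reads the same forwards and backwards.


Word: "ceruuukec"
Reversed: "cekuuurec"
Forward == Backward? ceruuukec != cekuuurec
Palindrome = No


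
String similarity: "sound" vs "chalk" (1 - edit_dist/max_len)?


Word 1: "sound" (length 5)
Word 2: "chalk" (length 5)
One optimal edit sequence:
  1. substitute 's' -> 'c'  (+1)
  2. substitute 'o' -> 'h'  (+1)
  3. substitute 'u' -> 'a'  (+1)
  4. substitute 'n' -> 'l'  (+1)
  5. substitute 'd' -> 'k'  (+1)
Edit distance = 5
Max length = max(5, 5) = 5
Similarity = 1 - 5/5
= 0.0000


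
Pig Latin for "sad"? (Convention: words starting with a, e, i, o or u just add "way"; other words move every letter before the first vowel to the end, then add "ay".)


Word: "sad"
Starts with consonant(s) → move to end, add 'ay'
Consonant cluster: "s"
Pig Latin = "adsay"


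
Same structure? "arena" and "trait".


Pattern of "arena": [0, 1, 2, 3, 0]
Pattern of "trait": [0, 1, 2, 3, 0]
Patterns match
Same pattern = Yes


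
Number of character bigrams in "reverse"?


Word: "reverse" (length 7)
Number of 2-grams = length - 2 + 1 = 7 - 2 + 1
= 6


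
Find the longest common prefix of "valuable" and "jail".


Word 1: "valuable"
Word 2: "jail"
Comparing from start:
  Pos 0: 'v' != 'j' (stop)
LCP = "" (length 0)


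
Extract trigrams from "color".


Word: "color" (length 5)
Number of trigrams = 5 - 3 + 1 = 3
  Position 0: "col"
  Position 1: "olo"
  Position 2: "lor"
Trigrams = "col", "olo", "lor"


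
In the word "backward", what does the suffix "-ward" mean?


Suffix: -ward
Example: backward = back + -ward
Meaning = in the direction of


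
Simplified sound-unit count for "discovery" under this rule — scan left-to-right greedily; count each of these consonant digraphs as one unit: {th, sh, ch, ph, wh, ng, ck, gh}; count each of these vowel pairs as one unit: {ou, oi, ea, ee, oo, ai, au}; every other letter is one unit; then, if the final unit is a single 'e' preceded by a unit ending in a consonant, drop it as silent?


Word: "discovery" (9 letters)
Left-to-right scan:
  1. 'd' (letter)
  2. 'i' (letter)
  3. 's' (letter)
  4. 'c' (letter)
  5. 'o' (letter)
  6. 'v' (letter)
  7. 'e' (letter)
  8. 'r' (letter)
  9. 'y' (letter)
Units from scan: 9
Sound units = 9 units


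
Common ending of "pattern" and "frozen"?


Word 1: "pattern"
Word 2: "frozen"
Comparing from end:
  Pos -1: 'n' == 'n'
  Pos -2: 'r' != 'e' (stop)
LCS = "n" (length 1)


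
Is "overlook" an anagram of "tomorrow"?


Word 1: "tomorrow" → sorted: mooorrtw
Word 2: "overlook" → sorted: eklooorv
Same letters? mooorrtw != eklooorv
Anagram = No


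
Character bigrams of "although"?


Word: "although" (length 8)
Number of bigrams = 8 - 2 + 1 = 7
  Position 0: "al"
  Position 1: "lt"
  Position 2: "th"
  Position 3: "ho"
  Position 4: "ou"
  Position 5: "ug"
  Position 6: "gh"
Bigrams = "al", "lt", "th", "ho", "ou", "ug", "gh"


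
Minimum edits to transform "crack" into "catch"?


Word 1: "crack" (length 5)
Word 2: "catch" (length 5)
One optimal edit sequence (insert/delete/substitute each cost 1):
  1. keep 'c'
  2. substitute 'r' -> 'a'  (+1)
  3. substitute 'a' -> 't'  (+1)
  4. keep 'c'
  5. substitute 'k' -> 'h'  (+1)
Total edit operations: 3
Edit distance = 3


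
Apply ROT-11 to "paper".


Word: "paper"
Shift: 11
Each letter → (letter + shift) mod 26:
  'p' (15) + 11 = 0 → 'a'
  'a' (0) + 11 = 11 → 'l'
  'p' (15) + 11 = 0 → 'a'
  'e' (4) + 11 = 15 → 'p'
  'r' (17) + 11 = 2 → 'c'
Result = "alapc"


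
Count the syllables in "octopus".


Word: "octopus"
Syllable breakdown: oc-to-pus
Counting: 3 parts
= 3 syllables


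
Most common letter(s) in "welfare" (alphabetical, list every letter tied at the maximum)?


Word: "welfare"
Letter counts:
  'a': 1
  'e': 2
  'f': 1
  'l': 1
  'r': 1
  'w': 1
Maximum count = 2
Most frequent = 'e' (2 times each)


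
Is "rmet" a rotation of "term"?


Word: "term", Candidate: "rmet"
Method: check if candidate is substring of word+word
"termterm" contains "rmet"? No
Is rotation = No


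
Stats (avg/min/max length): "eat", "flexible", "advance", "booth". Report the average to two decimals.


Lengths: "eat"=3, "flexible"=8, "advance"=7, "booth"=5
Sum = 23, Count = 4
Average = 23/4 = 5.75
= avg=5.75, min=3, max=8


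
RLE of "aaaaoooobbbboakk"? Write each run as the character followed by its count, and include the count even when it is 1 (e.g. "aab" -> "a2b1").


String: "aaaaoooobbbboakk"
Scanning for consecutive runs:
  'a' x 4
  'o' x 4
  'b' x 4
  'o' x 1
  'a' x 1
  'k' x 2
RLE = "a4o4b4o1a1k2"


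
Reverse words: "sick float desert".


Original: "sick float desert"
Words (1..n): sick | float | desert
Reversed (n..1): desert | float | sick
Result = "desert float sick"


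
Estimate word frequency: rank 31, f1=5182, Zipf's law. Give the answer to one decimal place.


Zipf's law: f(r) = f(1) / r
f(1) = 5182
f(31) = 5182 / 31
= 167.2 occurrences


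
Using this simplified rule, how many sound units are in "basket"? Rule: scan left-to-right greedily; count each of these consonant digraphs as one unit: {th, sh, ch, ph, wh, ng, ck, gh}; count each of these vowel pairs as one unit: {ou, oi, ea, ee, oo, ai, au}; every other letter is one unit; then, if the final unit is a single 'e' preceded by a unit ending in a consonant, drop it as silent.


Word: "basket" (6 letters)
Left-to-right scan:
  [1] 'b' (letter)
  [2] 'a' (letter)
  [3] 's' (letter)
  [4] 'k' (letter)
  [5] 'e' (letter)
  [6] 't' (letter)
Units from scan: 6
Sound units = 6 units


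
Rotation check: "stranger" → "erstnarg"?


Word: "stranger", Candidate: "erstnarg"
Method: check if candidate is substring of word+word
"strangerstranger" contains "erstnarg"? No
Is rotation = No


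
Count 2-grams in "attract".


Word: "attract" (length 7)
Number of 2-grams = length - 2 + 1 = 7 - 2 + 1
= 6


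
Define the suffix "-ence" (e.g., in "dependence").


Suffix: -ence
Example: dependence = depend + -ence
Meaning = state of


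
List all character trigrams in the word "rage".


Word: "rage" (length 4)
Number of trigrams = 4 - 3 + 1 = 2
  Position 0: "rag"
  Position 1: "age"
Trigrams = "rag", "age"


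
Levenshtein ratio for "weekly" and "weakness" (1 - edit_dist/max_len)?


Word 1: "weekly" (length 6)
Word 2: "weakness" (length 8)
One optimal edit sequence:
  1. keep 'w'
  2. keep 'e'
  3. substitute 'e' -> 'a'  (+1)
  4. keep 'k'
  5. insert 'n'  (+1)
  6. insert 'e'  (+1)
  7. substitute 'l' -> 's'  (+1)
  8. substitute 'y' -> 's'  (+1)
Edit distance = 5
Max length = max(6, 8) = 8
Similarity = 1 - 5/8
= 0.3750


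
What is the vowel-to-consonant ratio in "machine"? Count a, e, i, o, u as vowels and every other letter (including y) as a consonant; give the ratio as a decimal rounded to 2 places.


Word: "machine"
Vowels (a,e,i,o,u): 3
Consonants: 4
Ratio = 3/4
= 0.75


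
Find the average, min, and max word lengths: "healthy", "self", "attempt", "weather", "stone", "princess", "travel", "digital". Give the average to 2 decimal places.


Lengths: "healthy"=7, "self"=4, "attempt"=7, "weather"=7, "stone"=5, "princess"=8, "travel"=6, "digital"=7
Sum = 51, Count = 8
Average = 51/8 = 6.38
= avg=6.38, min=4, max=8


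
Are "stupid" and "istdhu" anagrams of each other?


Word 1: "stupid" → sorted: dipstu
Word 2: "istdhu" → sorted: dhistu
Same letters? dipstu != dhistu
Anagram = No


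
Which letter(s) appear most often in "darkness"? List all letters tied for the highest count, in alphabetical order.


Word: "darkness"
Letter counts:
  'a': 1
  'd': 1
  'e': 1
  'k': 1
  'n': 1
  'r': 1
  's': 2
Maximum count = 2
Most frequent = 's' (2 times each)


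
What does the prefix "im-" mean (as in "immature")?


Prefix: im-
Example: immature (im- + mature)
Meaning = not / into


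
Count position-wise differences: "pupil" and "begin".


Comparing character by character (same length = 5):
  Pos 0: 'p' vs 'b' !=
  Pos 1: 'u' vs 'e' !=
  Pos 2: 'p' vs 'g' !=
  Pos 3: 'i' vs 'i' =
  Pos 4: 'l' vs 'n' !=
Hamming distance = 4


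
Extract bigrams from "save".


Word: "save" (length 4)
Number of bigrams = 4 - 2 + 1 = 3
  Position 0: "sa"
  Position 1: "av"
  Position 2: "ve"
Bigrams = "sa", "av", "ve"


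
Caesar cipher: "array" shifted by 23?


Word: "array"
Shift: 23
Each letter → (letter + shift) mod 26:
  'a' (0) + 23 = 23 → 'x'
  'r' (17) + 23 = 14 → 'o'
  'r' (17) + 23 = 14 → 'o'
  'a' (0) + 23 = 23 → 'x'
  'y' (24) + 23 = 21 → 'v'
Result = "xooxv"


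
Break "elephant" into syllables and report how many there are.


Word: "elephant"
Syllable breakdown: el / e / phant
Counting: 3 parts
= 3 syllables


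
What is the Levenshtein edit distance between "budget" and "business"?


Word 1: "budget" (length 6)
Word 2: "business" (length 8)
One optimal edit sequence (insert/delete/substitute each cost 1):
  1. keep 'b'
  2. keep 'u'
  3. insert 's'  (+1)
  4. substitute 'd' -> 'i'  (+1)
  5. substitute 'g' -> 'n'  (+1)
  6. keep 'e'
  7. insert 's'  (+1)
  8. substitute 't' -> 's'  (+1)
Total edit operations: 5
Edit distance = 5


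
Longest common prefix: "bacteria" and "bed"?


Word 1: "bacteria"
Word 2: "bed"
Comparing from start:
  Pos 0: 'b' == 'b'
  Pos 1: 'a' != 'e' (stop)
LCP = "b" (length 1)


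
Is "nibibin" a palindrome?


Word: "nibibin"
Reversed: "nibibin"
Forward == Backward? nibibin == nibibin
Palindrome = Yes


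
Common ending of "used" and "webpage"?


Word 1: "used"
Word 2: "webpage"
Comparing from end:
  Pos -1: 'd' != 'e' (stop)
LCS = "" (length 0)


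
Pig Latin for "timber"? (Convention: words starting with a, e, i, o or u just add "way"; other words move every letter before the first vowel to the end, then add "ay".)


Word: "timber"
Starts with consonant(s) → move to end, add 'ay'
Consonant cluster: "t"
Pig Latin = "imbertay"


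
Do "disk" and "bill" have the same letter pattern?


Pattern of "disk": [0, 1, 2, 3]
Pattern of "bill": [0, 1, 2, 2]
Patterns do not match
Same pattern = No


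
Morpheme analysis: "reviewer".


Word: "reviewer"
Morphemes: re- + view + -er
Each morpheme carries meaning
= 3 morphemes


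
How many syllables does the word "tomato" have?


Word: "tomato"
Syllable breakdown: to · ma · to
Counting: 3 parts
= 3 syllables


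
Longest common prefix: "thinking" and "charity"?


Word 1: "thinking"
Word 2: "charity"
Comparing from start:
  Pos 0: 't' != 'c' (stop)
LCP = "" (length 0)


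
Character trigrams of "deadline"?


Word: "deadline" (length 8)
Number of trigrams = 8 - 3 + 1 = 6
  Position 0: "dea"
  Position 1: "ead"
  Position 2: "adl"
  Position 3: "dli"
  Position 4: "lin"
  Position 5: "ine"
Trigrams = "dea", "ead", "adl", "dli", "lin", "ine"


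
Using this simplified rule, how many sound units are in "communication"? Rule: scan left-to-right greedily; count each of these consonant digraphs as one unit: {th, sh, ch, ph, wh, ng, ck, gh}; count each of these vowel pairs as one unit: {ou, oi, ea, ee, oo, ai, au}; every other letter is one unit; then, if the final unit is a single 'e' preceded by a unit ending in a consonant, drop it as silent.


Word: "communication" (13 letters)
Left-to-right scan:
  [1] 'c' (letter)
  [2] 'o' (letter)
  [3] 'm' (letter)
  [4] 'm' (letter)
  [5] 'u' (letter)
  [6] 'n' (letter)
  [7] 'i' (letter)
  [8] 'c' (letter)
  [9] 'a' (letter)
  [10] 't' (letter)
  [11] 'i' (letter)
  [12] 'o' (letter)
  [13] 'n' (letter)
Units from scan: 13
Sound units = 13 units


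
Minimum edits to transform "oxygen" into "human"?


Word 1: "oxygen" (length 6)
Word 2: "human" (length 5)
One optimal edit sequence (insert/delete/substitute each cost 1):
  1. delete 'o'  (+1)
  2. substitute 'x' -> 'h'  (+1)
  3. substitute 'y' -> 'u'  (+1)
  4. substitute 'g' -> 'm'  (+1)
  5. substitute 'e' -> 'a'  (+1)
  6. keep 'n'
Total edit operations: 5
Edit distance = 5


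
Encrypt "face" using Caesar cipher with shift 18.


Word: "face"
Shift: 18
Each letter → (letter + shift) mod 26:
  'f' (5) + 18 = 23 → 'x'
  'a' (0) + 18 = 18 → 's'
  'c' (2) + 18 = 20 → 'u'
  'e' (4) + 18 = 22 → 'w'
Result = "xsuw"


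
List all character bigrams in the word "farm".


Word: "farm" (length 4)
Number of bigrams = 4 - 2 + 1 = 3
  Position 0: "fa"
  Position 1: "ar"
  Position 2: "rm"
Bigrams = "fa", "ar", "rm"


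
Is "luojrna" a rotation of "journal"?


Word: "journal", Candidate: "luojrna"
Method: check if candidate is substring of word+word
"journaljournal" contains "luojrna"? No
Is rotation = No


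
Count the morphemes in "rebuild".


Word: "rebuild"
Morphemes: re- + build
Each morpheme carries meaning
= 2 morphemes


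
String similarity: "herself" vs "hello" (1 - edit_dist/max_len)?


Word 1: "herself" (length 7)
Word 2: "hello" (length 5)
One optimal edit sequence:
  1. keep 'h'
  2. keep 'e'
  3. delete 'r'  (+1)
  4. delete 's'  (+1)
  5. substitute 'e' -> 'l'  (+1)
  6. keep 'l'
  7. substitute 'f' -> 'o'  (+1)
Edit distance = 4
Max length = max(7, 5) = 7
Similarity = 1 - 4/7
= 0.4286


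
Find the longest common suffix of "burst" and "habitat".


Word 1: "burst"
Word 2: "habitat"
Comparing from end:
  Pos -1: 't' == 't'
  Pos -2: 's' != 'a' (stop)
LCS = "t" (length 1)


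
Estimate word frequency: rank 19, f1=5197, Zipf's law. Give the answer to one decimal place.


Zipf's law: f(r) = f(1) / r
f(1) = 5197
f(19) = 5197 / 19
= 273.5 occurrences


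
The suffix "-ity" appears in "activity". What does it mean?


Suffix: -ity
Example: activity = active + -ity, with a spelling change
Meaning = quality of


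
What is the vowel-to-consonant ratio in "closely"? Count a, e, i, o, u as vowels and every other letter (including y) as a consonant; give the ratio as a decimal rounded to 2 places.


Word: "closely"
Vowels (a,e,i,o,u): 2
Consonants: 5
Ratio = 2/5
= 0.40


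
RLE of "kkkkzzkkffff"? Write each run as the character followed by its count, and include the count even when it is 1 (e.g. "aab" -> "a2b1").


String: "kkkkzzkkffff"
Scanning for consecutive runs:
  'k' x 4
  'z' x 2
  'k' x 2
  'f' x 4
RLE = "k4z2k2f4"


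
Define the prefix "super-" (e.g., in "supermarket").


Prefix: super-
Example: supermarket (super- + market)
Meaning = above / beyond


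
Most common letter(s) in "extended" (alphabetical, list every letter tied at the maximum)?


Word: "extended"
Letter counts:
  'd': 2
  'e': 3
  'n': 1
  't': 1
  'x': 1
Maximum count = 3
Most frequent = 'e' (3 times each)


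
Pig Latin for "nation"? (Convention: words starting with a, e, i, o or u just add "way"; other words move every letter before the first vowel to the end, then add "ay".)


Word: "nation"
Starts with consonant(s) → move to end, add 'ay'
Consonant cluster: "n"
Pig Latin = "ationnay"


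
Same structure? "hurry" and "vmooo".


Pattern of "hurry": [0, 1, 2, 2, 3]
Pattern of "vmooo": [0, 1, 2, 2, 2]
Patterns do not match
Same pattern = No


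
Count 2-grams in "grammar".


Word: "grammar" (length 7)
Number of 2-grams = length - 2 + 1 = 7 - 2 + 1
= 6


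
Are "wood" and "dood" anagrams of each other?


Word 1: "wood" → sorted: doow
Word 2: "dood" → sorted: ddoo
Same letters? doow != ddoo
Anagram = No


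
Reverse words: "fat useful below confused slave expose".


Original: "fat useful below confused slave expose"
Words (1..n): fat | useful | below | confused | slave | expose
Reversed (n..1): expose | slave | confused | below | useful | fat
Result = "expose slave confused below useful fat"


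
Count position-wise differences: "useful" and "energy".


Comparing character by character (same length = 6):
  Pos 0: 'u' vs 'e' !=
  Pos 1: 's' vs 'n' !=
  Pos 2: 'e' vs 'e' =
  Pos 3: 'f' vs 'r' !=
  Pos 4: 'u' vs 'g' !=
  Pos 5: 'l' vs 'y' !=
Hamming distance = 5


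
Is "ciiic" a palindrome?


Word: "ciiic"
Reversed: "ciiic"
Forward == Backward? ciiic == ciiic
Palindrome = Yes


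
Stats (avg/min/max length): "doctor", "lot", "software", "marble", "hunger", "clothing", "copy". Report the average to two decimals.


Lengths: "doctor"=6, "lot"=3, "software"=8, "marble"=6, "hunger"=6, "clothing"=8, "copy"=4
Sum = 41, Count = 7
Average = 41/7 = 5.86
= avg=5.86, min=3, max=8


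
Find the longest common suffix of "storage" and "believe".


Word 1: "storage"
Word 2: "believe"
Comparing from end:
  Pos -1: 'e' == 'e'
  Pos -2: 'g' != 'v' (stop)
LCS = "e" (length 1)


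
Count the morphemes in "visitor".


Word: "visitor"
Morphemes: visit | -or
Each morpheme carries meaning
= 2 morphemes


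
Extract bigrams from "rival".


Word: "rival" (length 5)
Number of bigrams = 5 - 2 + 1 = 4
  Position 0: "ri"
  Position 1: "iv"
  Position 2: "va"
  Position 3: "al"
Bigrams = "ri", "iv", "va", "al"


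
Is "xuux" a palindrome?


Word: "xuux"
Reversed: "xuux"
Forward == Backward? xuux == xuux
Palindrome = Yes


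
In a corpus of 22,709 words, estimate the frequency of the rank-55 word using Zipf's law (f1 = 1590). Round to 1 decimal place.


Zipf's law: f(r) = f(1) / r
f(1) = 1590
f(55) = 1590 / 55
= 28.9 occurrences


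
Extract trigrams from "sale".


Word: "sale" (length 4)
Number of trigrams = 4 - 3 + 1 = 2
  Position 0: "sal"
  Position 1: "ale"
Trigrams = "sal", "ale"


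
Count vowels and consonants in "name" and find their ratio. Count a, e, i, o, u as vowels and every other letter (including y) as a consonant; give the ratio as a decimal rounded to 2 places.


Word: "name"
Vowels (a,e,i,o,u): 2
Consonants: 2
Ratio = 2/2
= 1.00


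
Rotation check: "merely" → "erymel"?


Word: "merely", Candidate: "erymel"
Method: check if candidate is substring of word+word
"merelymerely" contains "erymel"? No
Is rotation = No


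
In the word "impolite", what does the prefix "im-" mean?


Prefix: im-
Example: impolite (im- + polite)
Meaning = not / into


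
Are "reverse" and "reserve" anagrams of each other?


Word 1: "reverse" → sorted: eeerrsv
Word 2: "reserve" → sorted: eeerrsv
Same letters? eeerrsv == eeerrsv
Anagram = Yes


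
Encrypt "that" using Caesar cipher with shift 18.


Word: "that"
Shift: 18
Each letter → (letter + shift) mod 26:
  't' (19) + 18 = 11 → 'l'
  'h' (7) + 18 = 25 → 'z'
  'a' (0) + 18 = 18 → 's'
  't' (19) + 18 = 11 → 'l'
Result = "lzsl"


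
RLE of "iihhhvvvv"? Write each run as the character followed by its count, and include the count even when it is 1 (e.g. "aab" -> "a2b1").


String: "iihhhvvvv"
Scanning for consecutive runs:
  'i' x 2
  'h' x 3
  'v' x 4
RLE = "i2h3v4"


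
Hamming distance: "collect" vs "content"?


Comparing character by character (same length = 7):
  Pos 0: 'c' vs 'c' =
  Pos 1: 'o' vs 'o' =
  Pos 2: 'l' vs 'n' !=
  Pos 3: 'l' vs 't' !=
  Pos 4: 'e' vs 'e' =
  Pos 5: 'c' vs 'n' !=
  Pos 6: 't' vs 't' =
Hamming distance = 3


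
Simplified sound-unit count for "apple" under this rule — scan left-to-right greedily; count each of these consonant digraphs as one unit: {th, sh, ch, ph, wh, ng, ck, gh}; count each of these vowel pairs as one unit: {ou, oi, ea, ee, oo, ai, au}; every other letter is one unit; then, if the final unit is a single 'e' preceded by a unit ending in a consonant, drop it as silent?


Word: "apple" (5 letters)
Left-to-right scan:
  1. 'a' (letter)
  2. 'p' (letter)
  3. 'p' (letter)
  4. 'l' (letter)
  5. 'e' (letter)
Units from scan: 5
Final unit is 'e' after a consonant -> drop as silent (-1)
Sound units = 4 units


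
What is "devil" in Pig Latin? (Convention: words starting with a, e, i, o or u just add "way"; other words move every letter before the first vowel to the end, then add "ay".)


Word: "devil"
Starts with consonant(s) → move to end, add 'ay'
Consonant cluster: "d"
Pig Latin = "evilday"


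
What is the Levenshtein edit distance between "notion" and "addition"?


Word 1: "notion" (length 6)
Word 2: "addition" (length 8)
One optimal edit sequence (insert/delete/substitute each cost 1):
  1. insert 'a'  (+1)
  2. insert 'd'  (+1)
  3. substitute 'n' -> 'd'  (+1)
  4. substitute 'o' -> 'i'  (+1)
  5. keep 't'
  6. keep 'i'
  7. keep 'o'
  8. keep 'n'
Total edit operations: 4
Edit distance = 4


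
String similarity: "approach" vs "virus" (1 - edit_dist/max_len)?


Word 1: "approach" (length 8)
Word 2: "virus" (length 5)
One optimal edit sequence:
  1. delete 'a'  (+1)
  2. substitute 'p' -> 'v'  (+1)
  3. substitute 'p' -> 'i'  (+1)
  4. keep 'r'
  5. delete 'o'  (+1)
  6. delete 'a'  (+1)
  7. substitute 'c' -> 'u'  (+1)
  8. substitute 'h' -> 's'  (+1)
Edit distance = 7
Max length = max(8, 5) = 8
Similarity = 1 - 7/8
= 0.1250


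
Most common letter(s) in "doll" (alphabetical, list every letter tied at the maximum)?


Word: "doll"
Letter counts:
  'd': 1
  'l': 2
  'o': 1
Maximum count = 2
Most frequent = 'l' (2 times each)


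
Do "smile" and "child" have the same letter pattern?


Pattern of "smile": [0, 1, 2, 3, 4]
Pattern of "child": [0, 1, 2, 3, 4]
Patterns match
Same pattern = Yes


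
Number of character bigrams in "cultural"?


Word: "cultural" (length 8)
Number of 2-grams = length - 2 + 1 = 8 - 2 + 1
= 7


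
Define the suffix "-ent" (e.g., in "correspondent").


Suffix: -ent
Example: correspondent (correspond + -ent)
Meaning = one who / that which
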